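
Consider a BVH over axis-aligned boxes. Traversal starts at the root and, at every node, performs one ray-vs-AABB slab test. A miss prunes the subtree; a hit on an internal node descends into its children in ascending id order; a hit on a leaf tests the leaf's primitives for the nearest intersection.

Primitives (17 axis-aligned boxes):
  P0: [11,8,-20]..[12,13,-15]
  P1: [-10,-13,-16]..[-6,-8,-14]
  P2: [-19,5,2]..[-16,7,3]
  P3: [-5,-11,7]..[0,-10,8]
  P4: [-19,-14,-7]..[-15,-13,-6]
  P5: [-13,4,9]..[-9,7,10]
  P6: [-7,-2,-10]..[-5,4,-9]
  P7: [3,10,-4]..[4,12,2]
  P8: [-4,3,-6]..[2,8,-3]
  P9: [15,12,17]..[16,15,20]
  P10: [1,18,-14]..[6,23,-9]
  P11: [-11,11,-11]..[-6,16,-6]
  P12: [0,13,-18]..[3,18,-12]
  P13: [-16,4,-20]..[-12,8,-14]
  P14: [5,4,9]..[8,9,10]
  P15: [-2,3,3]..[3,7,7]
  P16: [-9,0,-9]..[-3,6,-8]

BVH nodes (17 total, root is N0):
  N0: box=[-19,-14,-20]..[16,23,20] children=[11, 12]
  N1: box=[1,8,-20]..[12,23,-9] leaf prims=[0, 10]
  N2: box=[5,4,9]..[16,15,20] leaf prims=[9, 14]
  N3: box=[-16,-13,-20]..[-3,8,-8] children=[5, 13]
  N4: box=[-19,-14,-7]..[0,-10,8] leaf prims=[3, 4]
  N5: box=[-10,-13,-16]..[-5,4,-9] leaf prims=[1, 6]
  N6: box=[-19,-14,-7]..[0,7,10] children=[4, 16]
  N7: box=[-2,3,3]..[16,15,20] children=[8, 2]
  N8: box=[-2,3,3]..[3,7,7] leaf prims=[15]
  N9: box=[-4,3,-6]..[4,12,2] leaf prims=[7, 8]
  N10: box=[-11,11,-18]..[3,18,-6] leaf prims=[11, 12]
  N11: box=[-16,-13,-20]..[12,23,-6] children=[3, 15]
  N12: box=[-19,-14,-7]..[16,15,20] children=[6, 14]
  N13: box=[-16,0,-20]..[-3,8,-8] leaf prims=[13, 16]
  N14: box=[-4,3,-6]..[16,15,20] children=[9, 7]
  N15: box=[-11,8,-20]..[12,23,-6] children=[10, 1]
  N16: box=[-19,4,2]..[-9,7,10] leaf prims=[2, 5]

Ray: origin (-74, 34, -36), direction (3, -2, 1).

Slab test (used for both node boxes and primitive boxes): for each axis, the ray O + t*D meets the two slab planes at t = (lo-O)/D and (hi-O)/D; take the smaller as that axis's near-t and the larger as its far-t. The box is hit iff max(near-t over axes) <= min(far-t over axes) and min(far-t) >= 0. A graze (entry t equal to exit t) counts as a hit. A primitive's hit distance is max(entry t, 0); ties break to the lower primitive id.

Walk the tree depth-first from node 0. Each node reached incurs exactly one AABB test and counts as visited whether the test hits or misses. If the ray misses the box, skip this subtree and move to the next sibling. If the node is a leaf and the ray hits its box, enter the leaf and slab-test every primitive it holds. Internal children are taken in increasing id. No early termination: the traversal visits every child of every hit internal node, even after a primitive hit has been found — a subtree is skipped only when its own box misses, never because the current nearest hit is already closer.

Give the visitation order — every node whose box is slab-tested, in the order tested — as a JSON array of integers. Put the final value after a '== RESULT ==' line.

Traverse from the root:
N0 x:[55/3,30] y:[11/2,24] z:[16,56] -> hit [55/3,24], descend [11, 12]
  N11 x:[58/3,86/3] y:[11/2,47/2] z:[16,30] -> hit [58/3,47/2], descend [3, 15]
    N3 x:[58/3,71/3] y:[13,47/2] z:[16,28] -> hit [58/3,47/2], descend [5, 13]
      N5 x:[64/3,23] y:[15,47/2] z:[20,27] -> hit [64/3,23] leaf, test {P1@t=64/3, P6(miss)}
      N13 x:[58/3,71/3] y:[13,17] z:[16,28] -> miss, prune
    N15 x:[21,86/3] y:[11/2,13] z:[16,30] -> miss, prune
  N12 x:[55/3,30] y:[19/2,24] z:[29,56] -> miss, prune

order=[0, 11, 3, 5, 13, 15, 12]  |boxes|=7  |leaves|=1  hit=P1

== RESULT ==
[0, 11, 3, 5, 13, 15, 12]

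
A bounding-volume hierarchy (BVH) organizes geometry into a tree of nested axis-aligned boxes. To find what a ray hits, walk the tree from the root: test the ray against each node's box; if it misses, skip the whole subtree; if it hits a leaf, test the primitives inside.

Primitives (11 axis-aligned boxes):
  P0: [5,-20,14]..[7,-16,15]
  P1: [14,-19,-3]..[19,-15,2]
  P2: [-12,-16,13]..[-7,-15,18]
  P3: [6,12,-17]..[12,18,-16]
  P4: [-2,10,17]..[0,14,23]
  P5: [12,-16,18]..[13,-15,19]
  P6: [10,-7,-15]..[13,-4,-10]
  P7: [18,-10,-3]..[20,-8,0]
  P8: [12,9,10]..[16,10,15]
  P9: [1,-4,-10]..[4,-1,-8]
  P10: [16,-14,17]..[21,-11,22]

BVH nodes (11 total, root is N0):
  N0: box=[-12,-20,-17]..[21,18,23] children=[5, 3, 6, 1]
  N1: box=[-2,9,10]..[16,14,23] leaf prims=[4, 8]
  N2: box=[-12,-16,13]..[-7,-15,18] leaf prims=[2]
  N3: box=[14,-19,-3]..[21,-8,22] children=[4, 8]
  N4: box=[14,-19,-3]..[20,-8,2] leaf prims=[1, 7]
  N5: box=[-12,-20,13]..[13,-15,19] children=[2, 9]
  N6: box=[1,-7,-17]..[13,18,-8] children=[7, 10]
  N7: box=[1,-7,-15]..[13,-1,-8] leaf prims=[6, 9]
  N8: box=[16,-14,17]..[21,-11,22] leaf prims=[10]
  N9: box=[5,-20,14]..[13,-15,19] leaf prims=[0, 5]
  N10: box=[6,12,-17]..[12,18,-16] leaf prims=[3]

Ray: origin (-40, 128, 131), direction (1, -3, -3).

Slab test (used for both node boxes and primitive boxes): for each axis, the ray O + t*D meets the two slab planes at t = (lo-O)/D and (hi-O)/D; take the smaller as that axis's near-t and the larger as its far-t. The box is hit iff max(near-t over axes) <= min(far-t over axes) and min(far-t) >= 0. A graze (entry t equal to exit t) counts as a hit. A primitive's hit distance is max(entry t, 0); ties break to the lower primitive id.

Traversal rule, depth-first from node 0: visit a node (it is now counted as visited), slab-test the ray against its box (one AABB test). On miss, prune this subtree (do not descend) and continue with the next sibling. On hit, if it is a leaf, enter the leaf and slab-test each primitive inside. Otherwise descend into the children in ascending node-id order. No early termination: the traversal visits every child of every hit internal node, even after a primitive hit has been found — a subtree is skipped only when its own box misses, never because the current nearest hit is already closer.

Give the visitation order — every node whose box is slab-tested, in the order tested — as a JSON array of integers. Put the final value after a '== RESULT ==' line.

Trace the traversal:
N0 x:[28,61] y:[110/3,148/3] z:[36,148/3] -> hit [110/3,148/3], descend [1, 3, 5, 6]
  N1 x:[38,56] y:[38,119/3] z:[36,121/3] -> hit [38,119/3] leaf, test {P4@t=38, P8(miss)}
  N3 x:[54,61] y:[136/3,49] z:[109/3,134/3] -> miss, prune
  N5 x:[28,53] y:[143/3,148/3] z:[112/3,118/3] -> miss, prune
  N6 x:[41,53] y:[110/3,45] z:[139/3,148/3] -> miss, prune

5 AABB tests over nodes [0, 1, 3, 5, 6]; 1 leaf entered; closest P4.

== RESULT ==
[0, 1, 3, 5, 6]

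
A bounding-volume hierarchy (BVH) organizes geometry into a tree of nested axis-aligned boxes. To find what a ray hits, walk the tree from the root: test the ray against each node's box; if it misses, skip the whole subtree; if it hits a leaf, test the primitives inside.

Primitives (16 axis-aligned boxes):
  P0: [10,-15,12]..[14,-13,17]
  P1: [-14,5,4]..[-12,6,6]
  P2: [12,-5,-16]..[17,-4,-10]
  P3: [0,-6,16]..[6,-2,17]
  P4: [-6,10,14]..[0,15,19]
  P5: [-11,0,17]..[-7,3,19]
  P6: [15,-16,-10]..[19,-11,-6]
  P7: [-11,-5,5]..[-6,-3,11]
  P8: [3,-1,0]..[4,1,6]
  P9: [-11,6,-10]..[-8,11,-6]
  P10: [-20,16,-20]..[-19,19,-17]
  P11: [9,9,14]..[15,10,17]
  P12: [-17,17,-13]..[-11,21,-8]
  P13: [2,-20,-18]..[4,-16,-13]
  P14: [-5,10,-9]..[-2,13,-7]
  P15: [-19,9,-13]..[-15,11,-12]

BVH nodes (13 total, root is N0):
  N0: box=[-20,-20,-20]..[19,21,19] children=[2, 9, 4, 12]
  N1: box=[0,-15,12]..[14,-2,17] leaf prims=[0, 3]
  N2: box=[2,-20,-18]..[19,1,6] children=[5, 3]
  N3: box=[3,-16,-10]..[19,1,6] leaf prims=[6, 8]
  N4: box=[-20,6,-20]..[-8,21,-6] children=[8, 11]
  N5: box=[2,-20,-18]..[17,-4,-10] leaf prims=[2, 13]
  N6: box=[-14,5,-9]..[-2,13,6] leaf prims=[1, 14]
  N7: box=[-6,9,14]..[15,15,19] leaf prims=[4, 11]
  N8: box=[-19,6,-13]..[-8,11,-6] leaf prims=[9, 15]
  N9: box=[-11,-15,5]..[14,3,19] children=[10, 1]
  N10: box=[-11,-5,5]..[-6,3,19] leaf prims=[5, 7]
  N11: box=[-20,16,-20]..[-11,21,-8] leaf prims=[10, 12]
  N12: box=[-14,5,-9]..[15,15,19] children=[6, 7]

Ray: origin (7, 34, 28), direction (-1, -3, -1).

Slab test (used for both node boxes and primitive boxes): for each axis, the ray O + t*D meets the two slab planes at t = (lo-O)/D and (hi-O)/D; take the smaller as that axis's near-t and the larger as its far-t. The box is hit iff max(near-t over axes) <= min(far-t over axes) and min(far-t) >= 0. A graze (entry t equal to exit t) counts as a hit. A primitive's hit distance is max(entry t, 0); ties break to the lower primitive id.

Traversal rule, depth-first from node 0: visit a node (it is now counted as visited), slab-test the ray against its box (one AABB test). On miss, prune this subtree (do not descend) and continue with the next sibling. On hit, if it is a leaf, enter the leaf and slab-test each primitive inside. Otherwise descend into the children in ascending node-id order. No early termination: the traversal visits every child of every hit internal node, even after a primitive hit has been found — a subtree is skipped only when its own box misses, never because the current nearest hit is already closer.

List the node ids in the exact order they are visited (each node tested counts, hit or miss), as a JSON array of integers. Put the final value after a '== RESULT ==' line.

Walk:
N0 x:[-12,27] y:[13/3,18] z:[9,48] -> hit [9,18], descend [2, 4, 9, 12]
  N2 x:[-12,5] y:[11,18] z:[22,46] -> miss, prune
  N4 x:[15,27] y:[13/3,28/3] z:[34,48] -> miss, prune
  N9 x:[-7,18] y:[31/3,49/3] z:[9,23] -> hit [31/3,49/3], descend [1, 10]
    N1 x:[-7,7] y:[12,49/3] z:[11,16] -> miss, prune
    N10 x:[13,18] y:[31/3,13] z:[9,23] -> hit [13,13] leaf, test {P5(miss), P7(miss)}
  N12 x:[-8,21] y:[19/3,29/3] z:[9,37] -> hit [9,29/3], descend [6, 7]
    N6 x:[9,21] y:[7,29/3] z:[22,37] -> miss, prune
    N7 x:[-8,13] y:[19/3,25/3] z:[9,14] -> miss, prune

Visited [0, 2, 4, 9, 1, 10, 12, 6, 7]. Tests: 9 box, 1 leaf. Nearest: miss.

== RESULT ==
[0, 2, 4, 9, 1, 10, 12, 6, 7]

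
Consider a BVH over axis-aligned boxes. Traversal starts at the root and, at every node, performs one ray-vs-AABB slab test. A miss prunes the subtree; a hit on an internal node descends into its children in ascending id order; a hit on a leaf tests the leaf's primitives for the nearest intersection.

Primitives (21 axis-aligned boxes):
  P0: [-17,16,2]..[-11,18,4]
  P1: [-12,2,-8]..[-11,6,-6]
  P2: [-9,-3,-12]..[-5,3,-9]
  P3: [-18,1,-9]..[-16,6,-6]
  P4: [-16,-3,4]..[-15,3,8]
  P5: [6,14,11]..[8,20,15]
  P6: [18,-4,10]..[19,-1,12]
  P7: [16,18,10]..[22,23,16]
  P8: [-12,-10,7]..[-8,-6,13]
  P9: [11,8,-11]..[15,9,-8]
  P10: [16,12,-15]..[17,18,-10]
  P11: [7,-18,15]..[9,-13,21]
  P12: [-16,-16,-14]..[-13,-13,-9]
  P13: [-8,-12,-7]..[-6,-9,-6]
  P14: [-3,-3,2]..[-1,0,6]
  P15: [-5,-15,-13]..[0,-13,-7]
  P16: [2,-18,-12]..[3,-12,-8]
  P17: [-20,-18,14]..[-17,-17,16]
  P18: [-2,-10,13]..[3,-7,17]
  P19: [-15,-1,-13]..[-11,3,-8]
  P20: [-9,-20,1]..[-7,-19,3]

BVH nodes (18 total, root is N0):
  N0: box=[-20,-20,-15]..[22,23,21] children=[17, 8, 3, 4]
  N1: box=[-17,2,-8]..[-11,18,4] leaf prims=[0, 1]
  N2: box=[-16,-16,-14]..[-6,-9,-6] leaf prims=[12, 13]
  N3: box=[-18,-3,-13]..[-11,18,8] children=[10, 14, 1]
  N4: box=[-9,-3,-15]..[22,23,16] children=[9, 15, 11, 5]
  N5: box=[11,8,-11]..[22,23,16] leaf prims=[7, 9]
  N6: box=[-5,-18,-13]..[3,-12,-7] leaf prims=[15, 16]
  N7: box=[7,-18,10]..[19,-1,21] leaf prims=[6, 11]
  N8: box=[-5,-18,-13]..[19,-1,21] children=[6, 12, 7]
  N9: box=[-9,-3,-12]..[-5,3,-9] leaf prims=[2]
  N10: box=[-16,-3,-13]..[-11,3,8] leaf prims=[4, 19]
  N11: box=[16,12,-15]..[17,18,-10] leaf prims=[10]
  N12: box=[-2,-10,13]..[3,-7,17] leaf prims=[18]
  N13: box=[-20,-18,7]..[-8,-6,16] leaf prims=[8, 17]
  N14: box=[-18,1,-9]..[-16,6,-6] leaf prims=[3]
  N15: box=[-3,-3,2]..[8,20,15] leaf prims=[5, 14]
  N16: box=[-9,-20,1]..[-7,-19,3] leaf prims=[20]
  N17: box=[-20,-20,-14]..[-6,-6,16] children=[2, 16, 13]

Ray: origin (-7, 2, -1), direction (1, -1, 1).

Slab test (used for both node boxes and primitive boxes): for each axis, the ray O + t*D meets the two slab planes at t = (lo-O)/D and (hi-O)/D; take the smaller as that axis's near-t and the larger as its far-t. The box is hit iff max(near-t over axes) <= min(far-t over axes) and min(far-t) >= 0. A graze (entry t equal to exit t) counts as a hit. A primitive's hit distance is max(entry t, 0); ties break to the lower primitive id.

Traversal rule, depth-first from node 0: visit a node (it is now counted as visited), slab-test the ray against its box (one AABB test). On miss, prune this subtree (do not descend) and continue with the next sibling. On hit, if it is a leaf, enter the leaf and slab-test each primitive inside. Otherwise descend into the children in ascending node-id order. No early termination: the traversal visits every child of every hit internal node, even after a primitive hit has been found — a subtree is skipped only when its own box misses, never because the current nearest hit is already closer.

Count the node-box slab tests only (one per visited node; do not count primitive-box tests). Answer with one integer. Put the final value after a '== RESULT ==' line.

Walk:
N0 x:[-13,29] y:[-21,22] z:[-14,22] -> hit [-13,22], descend [3, 4, 8, 17]
  N3 x:[-11,-4] y:[-16,5] z:[-12,9] -> miss, prune
  N4 x:[-2,29] y:[-21,5] z:[-14,17] -> hit [-2,5], descend [5, 9, 11, 15]
    N5 x:[18,29] y:[-21,-6] z:[-10,17] -> miss, prune
    N9 x:[-2,2] y:[-1,5] z:[-11,-8] -> miss, prune
    N11 x:[23,24] y:[-16,-10] z:[-14,-9] -> miss, prune
    N15 x:[4,15] y:[-18,5] z:[3,16] -> hit [4,5] leaf, test {P5(miss), P14@t=4}
  N8 x:[2,26] y:[3,20] z:[-12,22] -> hit [3,20], descend [6, 7, 12]
    N6 x:[2,10] y:[14,20] z:[-12,-6] -> miss, prune
    N7 x:[14,26] y:[3,20] z:[11,22] -> hit [14,20] leaf, test {P6(miss), P11@t=16}
    N12 x:[5,10] y:[9,12] z:[14,18] -> miss, prune
  N17 x:[-13,1] y:[8,22] z:[-13,17] -> miss, prune

Visited [0, 3, 4, 5, 9, 11, 15, 8, 6, 7, 12, 17]. Tests: 12 box, 2 leaf. Nearest: P14.

== RESULT ==
12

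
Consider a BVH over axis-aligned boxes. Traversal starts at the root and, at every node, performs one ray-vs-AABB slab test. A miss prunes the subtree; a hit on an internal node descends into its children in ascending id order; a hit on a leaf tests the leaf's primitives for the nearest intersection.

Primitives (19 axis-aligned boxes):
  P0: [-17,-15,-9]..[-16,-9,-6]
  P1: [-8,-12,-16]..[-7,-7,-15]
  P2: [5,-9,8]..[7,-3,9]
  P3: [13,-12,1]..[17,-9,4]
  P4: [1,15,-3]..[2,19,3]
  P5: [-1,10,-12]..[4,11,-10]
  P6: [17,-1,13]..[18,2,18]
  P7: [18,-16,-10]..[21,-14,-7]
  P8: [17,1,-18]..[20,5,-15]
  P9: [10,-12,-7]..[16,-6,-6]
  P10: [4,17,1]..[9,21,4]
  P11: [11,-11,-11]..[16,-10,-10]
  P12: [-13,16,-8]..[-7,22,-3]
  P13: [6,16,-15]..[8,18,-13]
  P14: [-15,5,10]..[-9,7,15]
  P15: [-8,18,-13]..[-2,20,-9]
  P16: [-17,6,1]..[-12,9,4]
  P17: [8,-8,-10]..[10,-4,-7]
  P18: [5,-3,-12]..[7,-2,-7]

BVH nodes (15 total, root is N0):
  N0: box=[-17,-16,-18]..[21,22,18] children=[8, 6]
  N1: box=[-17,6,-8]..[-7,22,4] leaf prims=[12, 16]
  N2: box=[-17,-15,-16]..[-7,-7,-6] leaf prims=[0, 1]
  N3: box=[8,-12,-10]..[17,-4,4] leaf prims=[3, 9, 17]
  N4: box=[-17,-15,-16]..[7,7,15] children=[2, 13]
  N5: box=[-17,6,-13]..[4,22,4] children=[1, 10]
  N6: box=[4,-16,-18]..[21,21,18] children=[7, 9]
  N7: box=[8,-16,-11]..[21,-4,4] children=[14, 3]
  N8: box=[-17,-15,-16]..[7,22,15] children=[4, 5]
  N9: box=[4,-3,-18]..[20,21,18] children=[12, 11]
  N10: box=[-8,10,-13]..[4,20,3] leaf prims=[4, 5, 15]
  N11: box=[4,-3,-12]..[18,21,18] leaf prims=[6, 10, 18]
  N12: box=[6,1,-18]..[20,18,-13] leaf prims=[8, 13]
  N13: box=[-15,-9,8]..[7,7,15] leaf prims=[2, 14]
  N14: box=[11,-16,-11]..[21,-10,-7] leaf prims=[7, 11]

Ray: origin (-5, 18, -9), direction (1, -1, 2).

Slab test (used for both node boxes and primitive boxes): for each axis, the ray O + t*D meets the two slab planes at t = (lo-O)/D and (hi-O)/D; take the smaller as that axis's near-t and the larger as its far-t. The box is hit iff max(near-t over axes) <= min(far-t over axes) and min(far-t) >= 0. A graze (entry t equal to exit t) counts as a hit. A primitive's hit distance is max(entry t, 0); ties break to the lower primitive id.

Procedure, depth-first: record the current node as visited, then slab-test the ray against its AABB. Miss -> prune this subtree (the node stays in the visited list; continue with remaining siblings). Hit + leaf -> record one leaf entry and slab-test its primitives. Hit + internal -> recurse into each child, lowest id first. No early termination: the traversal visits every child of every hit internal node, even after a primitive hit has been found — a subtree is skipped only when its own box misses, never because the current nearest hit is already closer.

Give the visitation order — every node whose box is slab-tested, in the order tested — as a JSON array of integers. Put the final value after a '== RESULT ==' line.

Walk:
N0 x:[-12,26] y:[-4,34] z:[-9/2,27/2] -> hit [-4,27/2], descend [6, 8]
  N6 x:[9,26] y:[-3,34] z:[-9/2,27/2] -> hit [9,27/2], descend [7, 9]
    N7 x:[13,26] y:[22,34] z:[-1,13/2] -> miss, prune
    N9 x:[9,25] y:[-3,21] z:[-9/2,27/2] -> hit [9,27/2], descend [11, 12]
      N11 x:[9,23] y:[-3,21] z:[-3/2,27/2] -> hit [9,27/2] leaf, test {P6(miss), P10(miss), P18(miss)}
      N12 x:[11,25] y:[0,17] z:[-9/2,-2] -> miss, prune
  N8 x:[-12,12] y:[-4,33] z:[-7/2,12] -> hit [-7/2,12], descend [4, 5]
    N4 x:[-12,12] y:[11,33] z:[-7/2,12] -> hit [11,12], descend [2, 13]
      N2 x:[-12,-2] y:[25,33] z:[-7/2,3/2] -> miss, prune
      N13 x:[-10,12] y:[11,27] z:[17/2,12] -> hit [11,12] leaf, test {P2(miss), P14(miss)}
    N5 x:[-12,9] y:[-4,12] z:[-2,13/2] -> hit [-2,13/2], descend [1, 10]
      N1 x:[-12,-2] y:[-4,12] z:[1/2,13/2] -> miss, prune
      N10 x:[-3,9] y:[-2,8] z:[-2,6] -> hit [-2,6] leaf, test {P4(miss), P5(miss), P15@t=0}

order=[0, 6, 7, 9, 11, 12, 8, 4, 2, 13, 5, 1, 10]  |boxes|=13  |leaves|=3  hit=P15

== RESULT ==
[0, 6, 7, 9, 11, 12, 8, 4, 2, 13, 5, 1, 10]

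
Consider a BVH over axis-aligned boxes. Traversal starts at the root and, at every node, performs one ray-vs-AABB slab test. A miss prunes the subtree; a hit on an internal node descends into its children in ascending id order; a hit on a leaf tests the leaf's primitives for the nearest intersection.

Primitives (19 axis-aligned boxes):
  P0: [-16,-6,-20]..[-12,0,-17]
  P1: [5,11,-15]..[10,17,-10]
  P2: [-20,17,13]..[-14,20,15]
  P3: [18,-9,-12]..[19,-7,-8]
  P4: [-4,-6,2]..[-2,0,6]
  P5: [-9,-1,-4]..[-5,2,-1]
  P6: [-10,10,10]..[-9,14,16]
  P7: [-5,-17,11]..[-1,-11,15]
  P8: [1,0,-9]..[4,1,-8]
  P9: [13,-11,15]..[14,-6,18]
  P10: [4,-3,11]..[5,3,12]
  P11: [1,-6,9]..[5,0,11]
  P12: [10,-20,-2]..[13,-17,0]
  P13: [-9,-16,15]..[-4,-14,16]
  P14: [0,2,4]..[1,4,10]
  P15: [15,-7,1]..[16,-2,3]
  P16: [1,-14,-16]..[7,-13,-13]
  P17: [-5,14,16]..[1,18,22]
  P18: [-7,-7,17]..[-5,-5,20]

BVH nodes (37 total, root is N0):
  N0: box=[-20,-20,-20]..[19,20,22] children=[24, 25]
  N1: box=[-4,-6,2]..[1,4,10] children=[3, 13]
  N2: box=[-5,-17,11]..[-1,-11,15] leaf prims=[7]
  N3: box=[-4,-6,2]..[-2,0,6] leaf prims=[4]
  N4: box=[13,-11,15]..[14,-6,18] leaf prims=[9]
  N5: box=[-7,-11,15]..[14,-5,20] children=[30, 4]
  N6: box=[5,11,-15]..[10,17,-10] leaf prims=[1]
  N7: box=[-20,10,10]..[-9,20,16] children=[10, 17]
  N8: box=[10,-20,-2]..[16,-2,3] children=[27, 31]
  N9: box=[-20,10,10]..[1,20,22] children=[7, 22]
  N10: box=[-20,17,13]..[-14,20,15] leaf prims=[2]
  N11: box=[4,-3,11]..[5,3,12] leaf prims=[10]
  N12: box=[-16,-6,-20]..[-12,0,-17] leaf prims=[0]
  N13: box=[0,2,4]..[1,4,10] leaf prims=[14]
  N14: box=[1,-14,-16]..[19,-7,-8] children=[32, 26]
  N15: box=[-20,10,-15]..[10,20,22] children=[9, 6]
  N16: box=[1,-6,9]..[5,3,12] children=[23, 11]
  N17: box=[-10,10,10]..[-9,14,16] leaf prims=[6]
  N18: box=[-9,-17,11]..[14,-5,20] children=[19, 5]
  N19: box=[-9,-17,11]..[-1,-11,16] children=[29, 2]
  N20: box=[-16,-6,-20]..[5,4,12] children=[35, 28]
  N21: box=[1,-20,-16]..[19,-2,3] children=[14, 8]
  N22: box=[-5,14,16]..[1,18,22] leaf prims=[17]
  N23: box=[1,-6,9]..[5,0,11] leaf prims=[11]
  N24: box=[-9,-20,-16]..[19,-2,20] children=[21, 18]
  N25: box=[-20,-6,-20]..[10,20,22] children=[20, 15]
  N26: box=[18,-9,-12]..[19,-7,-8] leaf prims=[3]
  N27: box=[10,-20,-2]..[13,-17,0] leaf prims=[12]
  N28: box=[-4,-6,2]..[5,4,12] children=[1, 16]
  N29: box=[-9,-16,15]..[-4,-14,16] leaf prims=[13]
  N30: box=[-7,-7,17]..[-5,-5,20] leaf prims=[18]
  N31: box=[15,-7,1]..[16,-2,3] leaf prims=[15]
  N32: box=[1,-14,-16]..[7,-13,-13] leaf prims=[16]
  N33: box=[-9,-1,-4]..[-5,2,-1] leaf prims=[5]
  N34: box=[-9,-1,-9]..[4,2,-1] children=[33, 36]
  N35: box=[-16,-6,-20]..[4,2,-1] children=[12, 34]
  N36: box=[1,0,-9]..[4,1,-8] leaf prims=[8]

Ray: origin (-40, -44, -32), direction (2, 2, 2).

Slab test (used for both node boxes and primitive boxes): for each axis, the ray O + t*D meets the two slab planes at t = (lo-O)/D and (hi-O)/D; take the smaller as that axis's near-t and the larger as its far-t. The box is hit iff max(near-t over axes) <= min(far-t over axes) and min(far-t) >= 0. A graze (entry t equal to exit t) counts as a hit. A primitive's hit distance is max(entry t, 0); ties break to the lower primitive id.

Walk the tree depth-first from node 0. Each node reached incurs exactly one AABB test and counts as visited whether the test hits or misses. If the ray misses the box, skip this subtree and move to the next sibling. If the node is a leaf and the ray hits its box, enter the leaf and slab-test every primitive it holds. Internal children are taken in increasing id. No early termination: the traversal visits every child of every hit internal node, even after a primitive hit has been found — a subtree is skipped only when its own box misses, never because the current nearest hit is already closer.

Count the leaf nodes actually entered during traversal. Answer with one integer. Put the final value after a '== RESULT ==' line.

Trace the traversal:
N0 x:[10,59/2] y:[12,32] z:[6,27] -> hit [12,27], descend [24, 25]
  N24 x:[31/2,59/2] y:[12,21] z:[8,26] -> hit [31/2,21], descend [18, 21]
    N18 x:[31/2,27] y:[27/2,39/2] z:[43/2,26] -> miss, prune
    N21 x:[41/2,59/2] y:[12,21] z:[8,35/2] -> miss, prune
  N25 x:[10,25] y:[19,32] z:[6,27] -> hit [19,25], descend [15, 20]
    N15 x:[10,25] y:[27,32] z:[17/2,27] -> miss, prune
    N20 x:[12,45/2] y:[19,24] z:[6,22] -> hit [19,22], descend [28, 35]
      N28 x:[18,45/2] y:[19,24] z:[17,22] -> hit [19,22], descend [1, 16]
        N1 x:[18,41/2] y:[19,24] z:[17,21] -> hit [19,41/2], descend [3, 13]
          N3 x:[18,19] y:[19,22] z:[17,19] -> hit [19,19] leaf, test {P4@t=19}
          N13 x:[20,41/2] y:[23,24] z:[18,21] -> miss, prune
        N16 x:[41/2,45/2] y:[19,47/2] z:[41/2,22] -> hit [41/2,22], descend [11, 23]
          N11 x:[22,45/2] y:[41/2,47/2] z:[43/2,22] -> hit [22,22] leaf, test {P10@t=22}
          N23 x:[41/2,45/2] y:[19,22] z:[41/2,43/2] -> hit [41/2,43/2] leaf, test {P11@t=41/2}
      N35 x:[12,22] y:[19,23] z:[6,31/2] -> miss, prune

Visited [0, 24, 18, 21, 25, 15, 20, 28, 1, 3, 13, 16, 11, 23, 35]. Tests: 15 box, 3 leaf. Nearest: P4.

== RESULT ==
3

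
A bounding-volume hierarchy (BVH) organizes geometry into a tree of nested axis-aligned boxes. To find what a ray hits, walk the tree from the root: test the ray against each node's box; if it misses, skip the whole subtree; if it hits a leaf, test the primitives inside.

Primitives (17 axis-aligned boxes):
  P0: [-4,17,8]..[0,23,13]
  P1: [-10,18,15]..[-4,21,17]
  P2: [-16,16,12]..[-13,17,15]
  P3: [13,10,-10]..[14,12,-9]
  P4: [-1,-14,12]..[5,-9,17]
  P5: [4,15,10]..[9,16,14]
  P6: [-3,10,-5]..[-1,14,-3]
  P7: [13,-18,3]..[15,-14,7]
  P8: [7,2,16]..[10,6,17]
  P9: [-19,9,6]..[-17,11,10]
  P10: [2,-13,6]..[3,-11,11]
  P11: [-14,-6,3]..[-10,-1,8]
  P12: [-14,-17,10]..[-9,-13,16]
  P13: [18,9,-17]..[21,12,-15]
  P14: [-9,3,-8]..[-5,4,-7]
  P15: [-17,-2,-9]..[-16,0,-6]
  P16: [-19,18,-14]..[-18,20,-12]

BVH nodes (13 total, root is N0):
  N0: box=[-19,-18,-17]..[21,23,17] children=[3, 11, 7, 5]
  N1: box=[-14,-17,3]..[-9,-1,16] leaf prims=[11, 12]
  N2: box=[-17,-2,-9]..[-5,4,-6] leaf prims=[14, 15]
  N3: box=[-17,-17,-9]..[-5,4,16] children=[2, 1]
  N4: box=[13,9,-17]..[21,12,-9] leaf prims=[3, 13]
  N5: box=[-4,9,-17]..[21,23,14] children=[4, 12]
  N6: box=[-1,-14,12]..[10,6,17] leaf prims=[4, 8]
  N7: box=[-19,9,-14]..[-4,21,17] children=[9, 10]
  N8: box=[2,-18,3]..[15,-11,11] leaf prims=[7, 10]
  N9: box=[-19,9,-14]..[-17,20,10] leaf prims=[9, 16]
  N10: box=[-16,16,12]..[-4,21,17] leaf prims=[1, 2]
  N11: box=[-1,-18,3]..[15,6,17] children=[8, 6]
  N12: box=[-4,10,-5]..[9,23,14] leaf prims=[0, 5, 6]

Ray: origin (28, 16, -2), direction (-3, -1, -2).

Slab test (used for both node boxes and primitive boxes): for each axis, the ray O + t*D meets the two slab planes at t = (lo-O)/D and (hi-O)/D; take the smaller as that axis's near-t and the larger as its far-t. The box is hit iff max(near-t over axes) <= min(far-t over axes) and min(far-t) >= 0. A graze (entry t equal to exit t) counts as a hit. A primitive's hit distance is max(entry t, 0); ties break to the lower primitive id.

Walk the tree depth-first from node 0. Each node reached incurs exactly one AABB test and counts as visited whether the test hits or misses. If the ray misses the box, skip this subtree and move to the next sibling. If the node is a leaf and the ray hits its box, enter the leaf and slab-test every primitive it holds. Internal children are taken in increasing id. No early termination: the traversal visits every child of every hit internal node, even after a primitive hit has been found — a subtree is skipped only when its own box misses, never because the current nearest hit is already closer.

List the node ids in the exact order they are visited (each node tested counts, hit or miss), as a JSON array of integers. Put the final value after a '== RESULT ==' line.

Traverse from the root:
N0 x:[7/3,47/3] y:[-7,34] z:[-19/2,15/2] -> hit [7/3,15/2], descend [3, 5, 7, 11]
  N3 x:[11,15] y:[12,33] z:[-9,7/2] -> miss, prune
  N5 x:[7/3,32/3] y:[-7,7] z:[-8,15/2] -> hit [7/3,7], descend [4, 12]
    N4 x:[7/3,5] y:[4,7] z:[7/2,15/2] -> hit [4,5] leaf, test {P3(miss), P13(miss)}
    N12 x:[19/3,32/3] y:[-7,6] z:[-8,3/2] -> miss, prune
  N7 x:[32/3,47/3] y:[-5,7] z:[-19/2,6] -> miss, prune
  N11 x:[13/3,29/3] y:[10,34] z:[-19/2,-5/2] -> miss, prune

Summary -> nodes [0, 3, 5, 4, 12, 7, 11]; box-tests=7; leaf-entries=1; first=miss

== RESULT ==
[0, 3, 5, 4, 12, 7, 11]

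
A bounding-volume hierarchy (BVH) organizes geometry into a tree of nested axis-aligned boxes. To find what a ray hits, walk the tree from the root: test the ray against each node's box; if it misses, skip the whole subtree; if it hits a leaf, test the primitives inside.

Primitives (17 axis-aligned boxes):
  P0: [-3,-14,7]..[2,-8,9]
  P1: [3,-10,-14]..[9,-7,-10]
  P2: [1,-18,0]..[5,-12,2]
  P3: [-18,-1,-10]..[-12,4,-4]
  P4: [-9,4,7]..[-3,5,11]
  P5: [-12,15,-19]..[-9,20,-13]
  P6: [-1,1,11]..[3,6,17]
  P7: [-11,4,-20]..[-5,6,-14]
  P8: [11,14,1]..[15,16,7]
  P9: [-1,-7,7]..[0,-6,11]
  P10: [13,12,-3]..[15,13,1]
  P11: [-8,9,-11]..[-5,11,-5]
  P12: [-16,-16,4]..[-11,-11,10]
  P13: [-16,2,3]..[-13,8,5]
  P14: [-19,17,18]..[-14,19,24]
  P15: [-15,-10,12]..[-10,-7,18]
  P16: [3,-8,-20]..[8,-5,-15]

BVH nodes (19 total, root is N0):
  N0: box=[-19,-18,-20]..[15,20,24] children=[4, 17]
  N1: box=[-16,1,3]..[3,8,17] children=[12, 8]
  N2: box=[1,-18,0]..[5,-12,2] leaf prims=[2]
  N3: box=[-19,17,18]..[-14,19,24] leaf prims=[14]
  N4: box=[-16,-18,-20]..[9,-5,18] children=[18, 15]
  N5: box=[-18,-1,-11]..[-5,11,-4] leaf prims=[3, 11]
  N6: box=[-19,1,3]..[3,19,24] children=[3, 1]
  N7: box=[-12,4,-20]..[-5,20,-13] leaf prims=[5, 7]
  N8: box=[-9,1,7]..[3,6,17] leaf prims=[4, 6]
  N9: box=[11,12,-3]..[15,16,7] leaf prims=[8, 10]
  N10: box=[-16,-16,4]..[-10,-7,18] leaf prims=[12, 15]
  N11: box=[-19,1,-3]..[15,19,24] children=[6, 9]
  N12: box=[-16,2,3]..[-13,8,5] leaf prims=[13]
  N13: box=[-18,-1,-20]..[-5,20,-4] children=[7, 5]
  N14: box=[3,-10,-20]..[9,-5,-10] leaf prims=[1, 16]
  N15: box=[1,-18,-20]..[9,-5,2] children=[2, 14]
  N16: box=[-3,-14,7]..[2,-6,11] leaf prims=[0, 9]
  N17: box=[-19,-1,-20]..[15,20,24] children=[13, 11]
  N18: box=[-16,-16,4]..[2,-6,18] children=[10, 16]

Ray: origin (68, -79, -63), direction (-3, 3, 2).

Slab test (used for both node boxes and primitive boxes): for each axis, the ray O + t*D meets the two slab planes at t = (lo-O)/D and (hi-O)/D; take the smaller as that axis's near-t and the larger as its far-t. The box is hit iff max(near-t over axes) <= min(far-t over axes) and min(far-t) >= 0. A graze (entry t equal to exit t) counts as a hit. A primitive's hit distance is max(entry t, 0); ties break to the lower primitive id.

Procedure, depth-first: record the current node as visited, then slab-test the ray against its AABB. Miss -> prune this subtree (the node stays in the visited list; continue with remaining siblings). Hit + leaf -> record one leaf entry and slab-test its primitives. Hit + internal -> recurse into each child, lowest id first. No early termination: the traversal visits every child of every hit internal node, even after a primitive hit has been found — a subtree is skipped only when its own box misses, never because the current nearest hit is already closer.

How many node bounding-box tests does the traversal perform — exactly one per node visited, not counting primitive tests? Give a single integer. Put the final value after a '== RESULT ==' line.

Traverse from the root:
N0 x:[53/3,29] y:[61/3,33] z:[43/2,87/2] -> hit [43/2,29], descend [4, 17]
  N4 x:[59/3,28] y:[61/3,74/3] z:[43/2,81/2] -> hit [43/2,74/3], descend [15, 18]
    N15 x:[59/3,67/3] y:[61/3,74/3] z:[43/2,65/2] -> hit [43/2,67/3], descend [2, 14]
      N2 x:[21,67/3] y:[61/3,67/3] z:[63/2,65/2] -> miss, prune
      N14 x:[59/3,65/3] y:[23,74/3] z:[43/2,53/2] -> miss, prune
    N18 x:[22,28] y:[21,73/3] z:[67/2,81/2] -> miss, prune
  N17 x:[53/3,29] y:[26,33] z:[43/2,87/2] -> hit [26,29], descend [11, 13]
    N11 x:[53/3,29] y:[80/3,98/3] z:[30,87/2] -> miss, prune
    N13 x:[73/3,86/3] y:[26,33] z:[43/2,59/2] -> hit [26,86/3], descend [5, 7]
      N5 x:[73/3,86/3] y:[26,30] z:[26,59/2] -> hit [26,86/3] leaf, test {P3@t=80/3, P11(miss)}
      N7 x:[73/3,80/3] y:[83/3,33] z:[43/2,25] -> miss, prune

Summary -> nodes [0, 4, 15, 2, 14, 18, 17, 11, 13, 5, 7]; box-tests=11; leaf-entries=1; first=P3

== RESULT ==
11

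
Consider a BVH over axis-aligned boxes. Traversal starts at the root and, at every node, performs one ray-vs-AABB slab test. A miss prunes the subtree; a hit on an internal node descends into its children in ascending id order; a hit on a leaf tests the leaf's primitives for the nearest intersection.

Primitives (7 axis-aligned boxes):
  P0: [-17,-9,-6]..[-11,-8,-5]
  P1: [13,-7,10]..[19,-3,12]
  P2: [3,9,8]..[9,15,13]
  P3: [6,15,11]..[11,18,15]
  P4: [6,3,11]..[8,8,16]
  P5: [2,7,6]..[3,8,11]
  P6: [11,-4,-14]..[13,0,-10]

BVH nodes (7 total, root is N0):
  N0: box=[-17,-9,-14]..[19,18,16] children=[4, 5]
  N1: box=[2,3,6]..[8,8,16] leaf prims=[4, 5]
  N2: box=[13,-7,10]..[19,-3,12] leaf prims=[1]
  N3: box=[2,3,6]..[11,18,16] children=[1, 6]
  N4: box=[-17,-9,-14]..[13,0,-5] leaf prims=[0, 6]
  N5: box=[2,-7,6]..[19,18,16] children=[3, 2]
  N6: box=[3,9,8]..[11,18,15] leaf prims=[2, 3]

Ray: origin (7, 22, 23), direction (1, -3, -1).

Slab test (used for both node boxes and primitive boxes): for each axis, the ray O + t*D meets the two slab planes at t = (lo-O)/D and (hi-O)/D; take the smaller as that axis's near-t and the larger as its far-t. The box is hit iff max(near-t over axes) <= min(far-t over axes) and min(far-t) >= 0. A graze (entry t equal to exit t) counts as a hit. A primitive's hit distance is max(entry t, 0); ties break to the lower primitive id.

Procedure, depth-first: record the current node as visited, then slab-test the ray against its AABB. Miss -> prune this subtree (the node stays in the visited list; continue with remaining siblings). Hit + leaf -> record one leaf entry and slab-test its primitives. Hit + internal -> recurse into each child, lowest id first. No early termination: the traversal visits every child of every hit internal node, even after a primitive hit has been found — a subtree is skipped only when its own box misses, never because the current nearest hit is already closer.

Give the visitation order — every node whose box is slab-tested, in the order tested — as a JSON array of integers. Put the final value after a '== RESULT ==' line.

Trace the traversal:
N0 x:[-24,12] y:[4/3,31/3] z:[7,37] -> hit [7,31/3], descend [4, 5]
  N4 x:[-24,6] y:[22/3,31/3] z:[28,37] -> miss, prune
  N5 x:[-5,12] y:[4/3,29/3] z:[7,17] -> hit [7,29/3], descend [2, 3]
    N2 x:[6,12] y:[25/3,29/3] z:[11,13] -> miss, prune
    N3 x:[-5,4] y:[4/3,19/3] z:[7,17] -> miss, prune

order=[0, 4, 5, 2, 3]  |boxes|=5  |leaves|=0  hit=miss

== RESULT ==
[0, 4, 5, 2, 3]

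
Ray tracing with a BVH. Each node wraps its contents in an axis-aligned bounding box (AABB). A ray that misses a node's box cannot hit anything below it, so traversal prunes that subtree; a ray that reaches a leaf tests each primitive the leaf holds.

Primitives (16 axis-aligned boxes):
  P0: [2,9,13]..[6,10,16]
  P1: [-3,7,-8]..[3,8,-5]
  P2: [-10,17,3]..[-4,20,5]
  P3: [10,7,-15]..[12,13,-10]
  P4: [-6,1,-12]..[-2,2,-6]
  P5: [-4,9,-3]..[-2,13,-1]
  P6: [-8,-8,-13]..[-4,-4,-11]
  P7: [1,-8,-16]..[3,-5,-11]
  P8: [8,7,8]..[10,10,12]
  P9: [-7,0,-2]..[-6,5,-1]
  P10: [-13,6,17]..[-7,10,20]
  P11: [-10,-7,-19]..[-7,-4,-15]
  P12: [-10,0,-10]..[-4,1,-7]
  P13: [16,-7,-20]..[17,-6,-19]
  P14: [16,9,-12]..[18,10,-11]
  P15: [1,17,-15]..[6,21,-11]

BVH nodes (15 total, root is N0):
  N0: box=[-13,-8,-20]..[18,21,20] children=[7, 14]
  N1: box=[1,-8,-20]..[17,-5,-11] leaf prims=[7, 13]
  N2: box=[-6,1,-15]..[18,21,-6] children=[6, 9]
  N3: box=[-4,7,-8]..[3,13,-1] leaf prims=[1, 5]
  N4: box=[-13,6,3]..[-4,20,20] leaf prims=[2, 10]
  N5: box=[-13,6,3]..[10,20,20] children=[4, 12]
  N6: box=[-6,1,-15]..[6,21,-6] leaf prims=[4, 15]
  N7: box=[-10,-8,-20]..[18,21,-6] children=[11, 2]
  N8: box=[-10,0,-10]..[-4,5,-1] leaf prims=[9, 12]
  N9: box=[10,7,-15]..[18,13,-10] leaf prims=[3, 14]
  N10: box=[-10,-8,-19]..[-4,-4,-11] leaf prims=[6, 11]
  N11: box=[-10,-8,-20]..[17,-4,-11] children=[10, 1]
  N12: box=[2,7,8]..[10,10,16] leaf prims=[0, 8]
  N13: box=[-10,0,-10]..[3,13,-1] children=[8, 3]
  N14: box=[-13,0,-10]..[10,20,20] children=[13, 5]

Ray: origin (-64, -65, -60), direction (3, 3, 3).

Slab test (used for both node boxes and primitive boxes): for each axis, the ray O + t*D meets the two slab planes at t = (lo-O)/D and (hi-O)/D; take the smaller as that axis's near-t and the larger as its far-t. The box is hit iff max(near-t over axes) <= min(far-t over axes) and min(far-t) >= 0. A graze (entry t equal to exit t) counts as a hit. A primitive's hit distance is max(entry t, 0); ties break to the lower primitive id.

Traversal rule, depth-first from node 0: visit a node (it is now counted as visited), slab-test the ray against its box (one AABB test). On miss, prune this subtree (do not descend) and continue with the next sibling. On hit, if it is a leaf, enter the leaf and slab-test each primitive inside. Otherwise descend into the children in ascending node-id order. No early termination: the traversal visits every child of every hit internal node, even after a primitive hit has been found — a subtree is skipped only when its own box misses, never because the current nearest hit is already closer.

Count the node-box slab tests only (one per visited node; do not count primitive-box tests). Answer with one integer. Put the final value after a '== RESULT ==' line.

Trace the traversal:
N0 x:[17,82/3] y:[19,86/3] z:[40/3,80/3] -> hit [19,80/3], descend [7, 14]
  N7 x:[18,82/3] y:[19,86/3] z:[40/3,18] -> miss, prune
  N14 x:[17,74/3] y:[65/3,85/3] z:[50/3,80/3] -> hit [65/3,74/3], descend [5, 13]
    N5 x:[17,74/3] y:[71/3,85/3] z:[21,80/3] -> hit [71/3,74/3], descend [4, 12]
      N4 x:[17,20] y:[71/3,85/3] z:[21,80/3] -> miss, prune
      N12 x:[22,74/3] y:[24,25] z:[68/3,76/3] -> hit [24,74/3] leaf, test {P0(miss), P8@t=24}
    N13 x:[18,67/3] y:[65/3,26] z:[50/3,59/3] -> miss, prune

order=[0, 7, 14, 5, 4, 12, 13]  |boxes|=7  |leaves|=1  hit=P8

== RESULT ==
7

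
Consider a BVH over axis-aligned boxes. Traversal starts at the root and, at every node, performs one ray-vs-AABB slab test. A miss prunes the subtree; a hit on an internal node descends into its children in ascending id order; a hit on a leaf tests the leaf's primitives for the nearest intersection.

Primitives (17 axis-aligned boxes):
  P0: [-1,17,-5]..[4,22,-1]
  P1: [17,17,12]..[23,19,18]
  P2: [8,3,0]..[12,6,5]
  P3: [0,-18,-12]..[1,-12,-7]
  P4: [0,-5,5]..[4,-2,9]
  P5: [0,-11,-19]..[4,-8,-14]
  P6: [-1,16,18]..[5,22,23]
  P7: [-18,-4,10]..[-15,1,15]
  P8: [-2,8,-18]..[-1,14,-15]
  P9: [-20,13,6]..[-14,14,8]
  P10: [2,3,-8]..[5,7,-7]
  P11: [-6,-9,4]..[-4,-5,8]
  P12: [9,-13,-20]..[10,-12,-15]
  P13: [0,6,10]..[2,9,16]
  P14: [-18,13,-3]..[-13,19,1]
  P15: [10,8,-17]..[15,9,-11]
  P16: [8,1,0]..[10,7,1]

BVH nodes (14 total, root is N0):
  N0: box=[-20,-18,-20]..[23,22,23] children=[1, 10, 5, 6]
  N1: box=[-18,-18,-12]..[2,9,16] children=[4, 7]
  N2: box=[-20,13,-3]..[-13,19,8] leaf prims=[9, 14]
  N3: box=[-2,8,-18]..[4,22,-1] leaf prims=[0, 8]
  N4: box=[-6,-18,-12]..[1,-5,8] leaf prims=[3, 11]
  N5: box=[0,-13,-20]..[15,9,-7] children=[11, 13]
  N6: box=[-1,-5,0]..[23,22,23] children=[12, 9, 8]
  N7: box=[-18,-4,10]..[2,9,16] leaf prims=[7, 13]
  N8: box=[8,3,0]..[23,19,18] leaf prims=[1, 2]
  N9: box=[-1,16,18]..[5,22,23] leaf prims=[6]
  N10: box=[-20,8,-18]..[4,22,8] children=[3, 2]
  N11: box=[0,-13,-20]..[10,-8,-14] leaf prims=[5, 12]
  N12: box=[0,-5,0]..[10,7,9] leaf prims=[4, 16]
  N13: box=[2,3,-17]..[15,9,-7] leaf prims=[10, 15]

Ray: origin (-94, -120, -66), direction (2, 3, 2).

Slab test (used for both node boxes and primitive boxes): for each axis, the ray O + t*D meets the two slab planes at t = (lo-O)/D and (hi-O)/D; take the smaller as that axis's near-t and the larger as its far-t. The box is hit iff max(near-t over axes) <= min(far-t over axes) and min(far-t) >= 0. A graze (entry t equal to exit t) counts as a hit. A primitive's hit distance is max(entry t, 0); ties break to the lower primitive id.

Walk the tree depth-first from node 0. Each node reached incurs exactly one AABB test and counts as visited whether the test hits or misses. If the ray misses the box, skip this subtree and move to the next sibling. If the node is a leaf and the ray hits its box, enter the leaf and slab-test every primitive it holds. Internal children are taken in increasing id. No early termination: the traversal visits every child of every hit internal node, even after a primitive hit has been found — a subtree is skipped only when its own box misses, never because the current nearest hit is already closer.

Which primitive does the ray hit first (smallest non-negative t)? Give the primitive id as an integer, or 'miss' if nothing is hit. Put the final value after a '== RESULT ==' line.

Traverse from the root:
N0 x:[37,117/2] y:[34,142/3] z:[23,89/2] -> hit [37,89/2], descend [1, 5, 6, 10]
  N1 x:[38,48] y:[34,43] z:[27,41] -> hit [38,41], descend [4, 7]
    N4 x:[44,95/2] y:[34,115/3] z:[27,37] -> miss, prune
    N7 x:[38,48] y:[116/3,43] z:[38,41] -> hit [116/3,41] leaf, test {P7@t=116/3, P13(miss)}
  N5 x:[47,109/2] y:[107/3,43] z:[23,59/2] -> miss, prune
  N6 x:[93/2,117/2] y:[115/3,142/3] z:[33,89/2] -> miss, prune
  N10 x:[37,49] y:[128/3,142/3] z:[24,37] -> miss, prune

order=[0, 1, 4, 7, 5, 6, 10]  |boxes|=7  |leaves|=1  hit=P7

== RESULT ==
7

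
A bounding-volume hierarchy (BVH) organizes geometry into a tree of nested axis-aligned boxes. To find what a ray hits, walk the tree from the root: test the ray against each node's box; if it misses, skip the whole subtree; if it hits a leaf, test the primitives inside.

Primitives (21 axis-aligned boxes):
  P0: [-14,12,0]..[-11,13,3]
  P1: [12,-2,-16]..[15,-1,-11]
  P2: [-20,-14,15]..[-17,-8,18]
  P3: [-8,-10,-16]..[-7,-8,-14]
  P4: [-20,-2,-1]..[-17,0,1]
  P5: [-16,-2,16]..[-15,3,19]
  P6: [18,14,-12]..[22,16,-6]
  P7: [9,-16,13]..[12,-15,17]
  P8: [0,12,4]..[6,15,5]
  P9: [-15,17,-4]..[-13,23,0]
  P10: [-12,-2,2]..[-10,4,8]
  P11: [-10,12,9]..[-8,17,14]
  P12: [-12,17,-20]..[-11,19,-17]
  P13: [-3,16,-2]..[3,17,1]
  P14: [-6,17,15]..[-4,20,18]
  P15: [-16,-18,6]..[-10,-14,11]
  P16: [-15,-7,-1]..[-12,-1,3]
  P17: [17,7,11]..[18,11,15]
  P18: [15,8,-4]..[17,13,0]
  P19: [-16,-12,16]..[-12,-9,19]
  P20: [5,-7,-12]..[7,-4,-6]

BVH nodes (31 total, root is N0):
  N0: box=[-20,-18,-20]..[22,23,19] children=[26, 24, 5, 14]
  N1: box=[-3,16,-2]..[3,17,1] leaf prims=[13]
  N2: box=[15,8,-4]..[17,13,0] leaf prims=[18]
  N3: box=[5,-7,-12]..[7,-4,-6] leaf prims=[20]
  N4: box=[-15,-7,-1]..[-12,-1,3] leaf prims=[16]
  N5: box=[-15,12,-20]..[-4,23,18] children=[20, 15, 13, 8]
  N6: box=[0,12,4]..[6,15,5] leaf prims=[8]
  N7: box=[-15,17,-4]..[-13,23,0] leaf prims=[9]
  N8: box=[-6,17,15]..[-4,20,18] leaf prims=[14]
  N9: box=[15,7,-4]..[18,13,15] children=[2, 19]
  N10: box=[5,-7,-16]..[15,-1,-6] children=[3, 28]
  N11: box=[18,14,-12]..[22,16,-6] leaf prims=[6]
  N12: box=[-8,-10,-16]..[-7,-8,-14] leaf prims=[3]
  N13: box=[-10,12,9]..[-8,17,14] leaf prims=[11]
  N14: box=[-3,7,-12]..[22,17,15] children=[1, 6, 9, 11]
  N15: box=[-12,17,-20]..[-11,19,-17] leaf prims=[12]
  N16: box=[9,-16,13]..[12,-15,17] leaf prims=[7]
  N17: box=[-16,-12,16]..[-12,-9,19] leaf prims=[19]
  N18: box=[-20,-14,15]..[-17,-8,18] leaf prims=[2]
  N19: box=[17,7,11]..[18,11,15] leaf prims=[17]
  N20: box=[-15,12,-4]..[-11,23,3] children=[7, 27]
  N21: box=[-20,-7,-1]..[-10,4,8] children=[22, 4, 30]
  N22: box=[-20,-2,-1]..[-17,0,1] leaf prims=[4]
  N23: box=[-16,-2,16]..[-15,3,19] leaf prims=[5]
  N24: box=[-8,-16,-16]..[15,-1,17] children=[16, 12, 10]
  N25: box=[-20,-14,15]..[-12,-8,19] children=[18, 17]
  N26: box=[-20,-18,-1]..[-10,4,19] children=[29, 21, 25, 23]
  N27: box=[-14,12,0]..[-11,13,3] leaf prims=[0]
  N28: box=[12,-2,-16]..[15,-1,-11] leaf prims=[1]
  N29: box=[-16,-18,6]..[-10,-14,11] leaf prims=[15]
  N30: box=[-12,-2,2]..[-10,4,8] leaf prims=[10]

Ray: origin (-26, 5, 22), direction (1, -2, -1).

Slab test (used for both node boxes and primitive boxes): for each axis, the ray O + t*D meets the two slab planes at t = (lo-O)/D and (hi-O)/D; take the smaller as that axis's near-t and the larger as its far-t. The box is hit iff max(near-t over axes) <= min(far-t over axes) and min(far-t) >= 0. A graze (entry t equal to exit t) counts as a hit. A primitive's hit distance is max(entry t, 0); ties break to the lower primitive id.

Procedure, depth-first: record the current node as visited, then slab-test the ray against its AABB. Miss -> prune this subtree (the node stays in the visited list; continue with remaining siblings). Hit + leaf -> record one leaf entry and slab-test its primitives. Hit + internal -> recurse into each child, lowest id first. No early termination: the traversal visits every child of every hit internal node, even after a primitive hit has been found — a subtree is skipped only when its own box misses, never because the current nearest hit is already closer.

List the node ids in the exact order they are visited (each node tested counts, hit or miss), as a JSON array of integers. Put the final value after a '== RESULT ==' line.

Trace the traversal:
N0 x:[6,48] y:[-9,23/2] z:[3,42] -> hit [6,23/2], descend [5, 14, 24, 26]
  N5 x:[11,22] y:[-9,-7/2] z:[4,42] -> miss, prune
  N14 x:[23,48] y:[-6,-1] z:[7,34] -> miss, prune
  N24 x:[18,41] y:[3,21/2] z:[5,38] -> miss, prune
  N26 x:[6,16] y:[1/2,23/2] z:[3,23] -> hit [6,23/2], descend [21, 23, 25, 29]
    N21 x:[6,16] y:[1/2,6] z:[14,23] -> miss, prune
    N23 x:[10,11] y:[1,7/2] z:[3,6] -> miss, prune
    N25 x:[6,14] y:[13/2,19/2] z:[3,7] -> hit [13/2,7], descend [17, 18]
      N17 x:[10,14] y:[7,17/2] z:[3,6] -> miss, prune
      N18 x:[6,9] y:[13/2,19/2] z:[4,7] -> hit [13/2,7] leaf, test {P2@t=13/2}
    N29 x:[10,16] y:[19/2,23/2] z:[11,16] -> hit [11,23/2] leaf, test {P15@t=11}

Summary -> nodes [0, 5, 14, 24, 26, 21, 23, 25, 17, 18, 29]; box-tests=11; leaf-entries=2; first=P2

== RESULT ==
[0, 5, 14, 24, 26, 21, 23, 25, 17, 18, 29]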